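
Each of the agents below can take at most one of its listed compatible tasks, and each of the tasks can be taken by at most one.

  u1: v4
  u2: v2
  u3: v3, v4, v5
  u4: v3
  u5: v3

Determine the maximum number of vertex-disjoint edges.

Unit-capacity flow: source→left, listed edges, right→sink; max matching = max flow.
Augmenting path u1→v4 (+1); matched 1.
Augmenting path u2→v2 (+1); matched 2.
Augmenting path u3→v3 (+1); matched 3.
Augmenting path u4→v3→u3→v5 (+1); matched 4.
No augmenting path remains; maximum matching = 4.
König certificate: {u1, u2, u3, v3} is a vertex cover of size 4 (every listed pair touches it), so no matching can be larger.

4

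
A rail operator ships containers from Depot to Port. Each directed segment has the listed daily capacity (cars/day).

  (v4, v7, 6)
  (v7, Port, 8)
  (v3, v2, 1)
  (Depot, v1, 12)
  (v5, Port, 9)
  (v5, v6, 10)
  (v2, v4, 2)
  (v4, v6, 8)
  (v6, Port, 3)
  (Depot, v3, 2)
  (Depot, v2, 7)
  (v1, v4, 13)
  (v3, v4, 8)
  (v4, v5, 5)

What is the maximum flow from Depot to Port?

Augment Depot→v1→v4→v5→Port: bottleneck 5, flow now 5.
Augment Depot→v1→v4→v6→Port: bottleneck 3, flow now 8.
Augment Depot→v1→v4→v7→Port: bottleneck 4, flow now 12.
Augment Depot→v2→v4→v7→Port: bottleneck 2, flow now 14.
No augmenting path remains; maximum flow = 14.
In the residual graph, reachable from Depot: {Depot, v1, v2, v3, v4, v6}.
Min-cut edges: v4→v5 (5), v4→v7 (6), v6→Port (3); capacity 5 + 6 + 3 = 14.
This cut is saturated, so no flow can exceed 14.

14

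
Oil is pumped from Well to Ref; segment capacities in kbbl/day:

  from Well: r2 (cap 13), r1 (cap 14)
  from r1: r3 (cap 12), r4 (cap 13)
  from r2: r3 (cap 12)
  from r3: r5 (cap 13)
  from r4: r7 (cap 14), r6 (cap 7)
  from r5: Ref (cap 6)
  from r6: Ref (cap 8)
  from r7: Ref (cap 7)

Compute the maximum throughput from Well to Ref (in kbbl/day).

19

Augment Well→r1→r3→r5→Ref: bottleneck 6, flow now 6.
Augment Well→r1→r4→r6→Ref: bottleneck 7, flow now 13.
Augment Well→r1→r4→r7→Ref: bottleneck 1, flow now 14.
Augment Well→r2→r3→r1→r4→r7→Ref: bottleneck 5, flow now 19. (uses reverse residual edge)
No augmenting path remains; maximum flow = 19.
In the residual graph, reachable from Well: {Well, r1, r2, r3, r5}.
Min-cut edges: r1→r4 (13), r5→Ref (6); capacity 13 + 6 = 19.
This cut is saturated, so no flow can exceed 19.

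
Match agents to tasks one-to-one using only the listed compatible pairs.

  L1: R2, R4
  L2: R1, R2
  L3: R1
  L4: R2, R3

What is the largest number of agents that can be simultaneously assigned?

4

Unit-capacity flow: source→left, listed edges, right→sink; max matching = max flow.
Augmenting path L1→R2 (+1); matched 1.
Augmenting path L2→R1 (+1); matched 2.
Augmenting path L4→R3 (+1); matched 3.
Augmenting path L3→R1→L2→R2→L1→R4 (+1); matched 4.
No augmenting path remains; maximum matching = 4.
König certificate: {L1, L2, L3, L4} is a vertex cover of size 4 (every listed pair touches it), so no matching can be larger.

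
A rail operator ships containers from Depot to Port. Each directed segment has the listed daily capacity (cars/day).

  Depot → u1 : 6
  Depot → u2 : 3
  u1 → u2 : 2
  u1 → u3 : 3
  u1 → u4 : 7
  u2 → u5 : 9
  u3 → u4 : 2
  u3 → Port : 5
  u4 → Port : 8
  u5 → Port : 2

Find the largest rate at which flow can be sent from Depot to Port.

8

Augment Depot→u1→u3→Port: bottleneck 3, flow now 3.
Augment Depot→u1→u4→Port: bottleneck 3, flow now 6.
Augment Depot→u2→u5→Port: bottleneck 2, flow now 8.
No augmenting path remains; maximum flow = 8.
In the residual graph, reachable from Depot: {Depot, u2, u5}.
Min-cut edges: Depot→u1 (6), u5→Port (2); capacity 6 + 2 = 8.
This cut is saturated, so no flow can exceed 8.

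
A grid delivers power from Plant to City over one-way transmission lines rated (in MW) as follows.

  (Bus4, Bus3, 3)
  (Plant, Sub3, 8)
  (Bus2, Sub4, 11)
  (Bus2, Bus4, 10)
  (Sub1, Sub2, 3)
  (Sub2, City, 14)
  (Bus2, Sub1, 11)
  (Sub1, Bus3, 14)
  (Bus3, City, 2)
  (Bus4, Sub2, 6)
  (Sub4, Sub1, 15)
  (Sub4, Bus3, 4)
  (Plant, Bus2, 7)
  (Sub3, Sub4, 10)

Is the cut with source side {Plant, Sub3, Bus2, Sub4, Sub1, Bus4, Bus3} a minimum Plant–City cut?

Yes — it is a minimum cut (capacity 11).

Given cut capacity: 3 + 6 + 2 = 11.
Augment Plant→Sub3→Sub4→Bus3→City: bottleneck 2, flow now 2.
Augment Plant→Bus2→Sub1→Sub2→City: bottleneck 3, flow now 5.
Augment Plant→Bus2→Bus4→Sub2→City: bottleneck 4, flow now 9.
Augment Plant→Sub3→Sub4→Sub1→Bus2→Bus4→Sub2→City: bottleneck 2, flow now 11. (uses reverse residual edge)
No augmenting path remains; maximum flow = 11.
Cut capacity 11 equals the max flow, so it is a minimum cut.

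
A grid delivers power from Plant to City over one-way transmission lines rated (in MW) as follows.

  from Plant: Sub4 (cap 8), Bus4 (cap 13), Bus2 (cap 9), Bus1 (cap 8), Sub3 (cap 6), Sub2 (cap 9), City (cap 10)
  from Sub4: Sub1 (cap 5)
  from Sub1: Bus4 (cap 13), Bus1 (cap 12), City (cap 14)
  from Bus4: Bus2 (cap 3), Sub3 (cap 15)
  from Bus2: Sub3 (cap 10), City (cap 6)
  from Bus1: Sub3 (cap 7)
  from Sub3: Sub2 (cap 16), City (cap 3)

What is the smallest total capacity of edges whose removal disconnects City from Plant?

Augment Plant→City: bottleneck 10, flow now 10.
Augment Plant→Bus2→City: bottleneck 6, flow now 16.
Augment Plant→Sub3→City: bottleneck 3, flow now 19.
Augment Plant→Sub4→Sub1→City: bottleneck 5, flow now 24.
No augmenting path remains; maximum flow = 24.
By max-flow min-cut, the minimum cut capacity equals the max flow.
In the residual graph, reachable from Plant: {Plant, Sub4, Bus4, Bus2, Bus1, Sub3, Sub2}.
Min-cut edges: Plant→City (10), Sub4→Sub1 (5), Bus2→City (6), Sub3→City (3); capacity 10 + 5 + 6 + 3 = 24.

24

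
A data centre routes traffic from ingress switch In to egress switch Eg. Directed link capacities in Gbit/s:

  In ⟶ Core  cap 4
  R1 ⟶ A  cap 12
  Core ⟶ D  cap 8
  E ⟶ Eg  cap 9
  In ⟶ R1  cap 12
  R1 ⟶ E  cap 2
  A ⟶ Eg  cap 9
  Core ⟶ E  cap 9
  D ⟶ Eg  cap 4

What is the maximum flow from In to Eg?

15

Augment In→R1→E→Eg: bottleneck 2, flow now 2.
Augment In→R1→A→Eg: bottleneck 9, flow now 11.
Augment In→Core→E→Eg: bottleneck 4, flow now 15.
No augmenting path remains; maximum flow = 15.
In the residual graph, reachable from In: {In, R1, A}.
Min-cut edges: In→Core (4), R1→E (2), A→Eg (9); capacity 4 + 2 + 9 = 15.
This cut is saturated, so no flow can exceed 15.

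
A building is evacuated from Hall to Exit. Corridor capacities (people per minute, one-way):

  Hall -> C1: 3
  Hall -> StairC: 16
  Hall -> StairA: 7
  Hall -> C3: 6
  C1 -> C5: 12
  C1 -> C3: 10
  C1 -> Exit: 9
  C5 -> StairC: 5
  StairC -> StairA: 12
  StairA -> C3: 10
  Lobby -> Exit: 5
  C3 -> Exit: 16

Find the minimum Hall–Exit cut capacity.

19

Augment Hall→C1→Exit: bottleneck 3, flow now 3.
Augment Hall→C3→Exit: bottleneck 6, flow now 9.
Augment Hall→StairA→C3→Exit: bottleneck 7, flow now 16.
Augment Hall→StairC→StairA→C3→Exit: bottleneck 3, flow now 19.
No augmenting path remains; maximum flow = 19.
By max-flow min-cut, the minimum cut capacity equals the max flow.
In the residual graph, reachable from Hall: {Hall, StairC, StairA}.
Min-cut edges: Hall→C1 (3), Hall→C3 (6), StairA→C3 (10); capacity 3 + 6 + 10 = 19.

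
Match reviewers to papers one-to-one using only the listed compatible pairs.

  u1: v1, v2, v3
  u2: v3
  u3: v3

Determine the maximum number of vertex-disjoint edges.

Unit-capacity flow: source→left, listed edges, right→sink; max matching = max flow.
Augmenting path u1→v1 (+1); matched 1.
Augmenting path u2→v3 (+1); matched 2.
No augmenting path remains; maximum matching = 2.
König certificate: {u1, v3} is a vertex cover of size 2 (every listed pair touches it), so no matching can be larger.

2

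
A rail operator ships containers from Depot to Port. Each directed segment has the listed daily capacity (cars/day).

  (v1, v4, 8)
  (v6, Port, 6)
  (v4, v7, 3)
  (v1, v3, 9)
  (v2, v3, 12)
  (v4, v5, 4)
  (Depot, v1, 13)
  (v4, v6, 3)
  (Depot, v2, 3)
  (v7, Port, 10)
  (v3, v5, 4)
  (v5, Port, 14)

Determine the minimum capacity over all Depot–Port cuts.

Augment Depot→v1→v3→v5→Port: bottleneck 4, flow now 4.
Augment Depot→v1→v4→v5→Port: bottleneck 4, flow now 8.
Augment Depot→v1→v4→v6→Port: bottleneck 3, flow now 11.
Augment Depot→v1→v4→v7→Port: bottleneck 1, flow now 12.
No augmenting path remains; maximum flow = 12.
By max-flow min-cut, the minimum cut capacity equals the max flow.
In the residual graph, reachable from Depot: {Depot, v1, v2, v3}.
Min-cut edges: v1→v4 (8), v3→v5 (4); capacity 8 + 4 = 12.

12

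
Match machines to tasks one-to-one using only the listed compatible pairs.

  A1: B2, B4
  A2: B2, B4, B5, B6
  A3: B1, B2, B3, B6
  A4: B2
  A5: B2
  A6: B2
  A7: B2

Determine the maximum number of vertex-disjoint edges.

Unit-capacity flow: source→left, listed edges, right→sink; max matching = max flow.
Augmenting path A1→B2 (+1); matched 1.
Augmenting path A2→B4 (+1); matched 2.
Augmenting path A3→B1 (+1); matched 3.
Augmenting path A4→B2→A1→B4→A2→B5 (+1); matched 4.
No augmenting path remains; maximum matching = 4.
König certificate: {A1, A2, A3, B2} is a vertex cover of size 4 (every listed pair touches it), so no matching can be larger.

4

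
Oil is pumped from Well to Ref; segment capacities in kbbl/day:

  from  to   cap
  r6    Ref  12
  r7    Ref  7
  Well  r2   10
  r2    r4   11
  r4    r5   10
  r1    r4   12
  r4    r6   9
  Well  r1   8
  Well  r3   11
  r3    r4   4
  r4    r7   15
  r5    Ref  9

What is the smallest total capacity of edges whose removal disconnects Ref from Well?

22

Augment Well→r1→r4→r5→Ref: bottleneck 8, flow now 8.
Augment Well→r2→r4→r5→Ref: bottleneck 1, flow now 9.
Augment Well→r2→r4→r6→Ref: bottleneck 9, flow now 18.
Augment Well→r3→r4→r7→Ref: bottleneck 4, flow now 22.
No augmenting path remains; maximum flow = 22.
By max-flow min-cut, the minimum cut capacity equals the max flow.
In the residual graph, reachable from Well: {Well, r3}.
Min-cut edges: Well→r1 (8), Well→r2 (10), r3→r4 (4); capacity 8 + 10 + 4 = 22.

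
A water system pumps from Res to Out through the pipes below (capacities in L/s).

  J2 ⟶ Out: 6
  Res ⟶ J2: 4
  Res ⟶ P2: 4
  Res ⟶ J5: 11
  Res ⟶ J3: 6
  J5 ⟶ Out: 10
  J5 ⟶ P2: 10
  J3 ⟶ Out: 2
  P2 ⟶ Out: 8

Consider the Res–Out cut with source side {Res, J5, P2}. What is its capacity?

Edges leaving {Res, J5, P2}: Res→J3 (6), Res→J2 (4), J5→Out (10), P2→Out (8).
Cut capacity = 6 + 4 + 10 + 8 = 28.

28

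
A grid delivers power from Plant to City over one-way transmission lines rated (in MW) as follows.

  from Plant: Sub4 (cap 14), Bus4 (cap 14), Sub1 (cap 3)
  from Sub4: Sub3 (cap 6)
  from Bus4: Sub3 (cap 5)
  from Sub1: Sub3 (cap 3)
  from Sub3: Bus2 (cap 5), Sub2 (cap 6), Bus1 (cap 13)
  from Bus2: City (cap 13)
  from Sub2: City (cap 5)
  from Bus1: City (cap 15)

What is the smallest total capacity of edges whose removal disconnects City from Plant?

Augment Plant→Sub4→Sub3→Bus2→City: bottleneck 5, flow now 5.
Augment Plant→Sub4→Sub3→Sub2→City: bottleneck 1, flow now 6.
Augment Plant→Bus4→Sub3→Sub2→City: bottleneck 4, flow now 10.
Augment Plant→Bus4→Sub3→Bus1→City: bottleneck 1, flow now 11.
Augment Plant→Sub1→Sub3→Bus1→City: bottleneck 3, flow now 14.
No augmenting path remains; maximum flow = 14.
By max-flow min-cut, the minimum cut capacity equals the max flow.
In the residual graph, reachable from Plant: {Plant, Sub4, Bus4}.
Min-cut edges: Plant→Sub1 (3), Sub4→Sub3 (6), Bus4→Sub3 (5); capacity 3 + 6 + 5 = 14.

14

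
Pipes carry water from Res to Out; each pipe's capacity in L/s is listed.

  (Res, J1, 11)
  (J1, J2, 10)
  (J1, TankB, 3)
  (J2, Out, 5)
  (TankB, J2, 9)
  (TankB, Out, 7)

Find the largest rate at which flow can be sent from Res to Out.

Augment Res→J1→J2→Out: bottleneck 5, flow now 5.
Augment Res→J1→TankB→Out: bottleneck 3, flow now 8.
No augmenting path remains; maximum flow = 8.
In the residual graph, reachable from Res: {Res, J1, J2}.
Min-cut edges: J1→TankB (3), J2→Out (5); capacity 3 + 5 = 8.
This cut is saturated, so no flow can exceed 8.

8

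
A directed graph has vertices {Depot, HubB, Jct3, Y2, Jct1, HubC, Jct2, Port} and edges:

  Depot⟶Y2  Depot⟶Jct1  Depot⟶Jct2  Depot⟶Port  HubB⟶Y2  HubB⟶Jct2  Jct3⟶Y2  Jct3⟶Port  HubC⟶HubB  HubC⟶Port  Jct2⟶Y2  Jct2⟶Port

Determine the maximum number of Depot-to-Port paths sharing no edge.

Assign every edge capacity 1; by Menger, the answer equals the max flow.
Path Depot→Port (+1); total 1.
Path Depot→Jct2→Port (+1); total 2.
No residual Depot→Port path; max flow = 2.
Certifying cut of size 2: {Depot→Jct2, Depot→Port}.

2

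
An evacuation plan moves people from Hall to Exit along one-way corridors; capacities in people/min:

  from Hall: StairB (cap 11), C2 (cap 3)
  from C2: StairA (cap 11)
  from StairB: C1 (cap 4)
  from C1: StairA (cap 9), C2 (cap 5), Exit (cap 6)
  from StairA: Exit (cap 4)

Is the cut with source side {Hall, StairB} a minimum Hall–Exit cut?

Yes — it is a minimum cut (capacity 7).

Given cut capacity: 3 + 4 = 7.
Augment Hall→C2→StairA→Exit: bottleneck 3, flow now 3.
Augment Hall→StairB→C1→Exit: bottleneck 4, flow now 7.
No augmenting path remains; maximum flow = 7.
Cut capacity 7 equals the max flow, so it is a minimum cut.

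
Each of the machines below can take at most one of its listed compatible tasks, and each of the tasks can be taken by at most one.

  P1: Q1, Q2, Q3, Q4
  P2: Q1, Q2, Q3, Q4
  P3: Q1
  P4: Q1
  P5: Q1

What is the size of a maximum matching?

3

Unit-capacity flow: source→left, listed edges, right→sink; max matching = max flow.
Augmenting path P1→Q1 (+1); matched 1.
Augmenting path P2→Q2 (+1); matched 2.
Augmenting path P3→Q1→P1→Q3 (+1); matched 3.
No augmenting path remains; maximum matching = 3.
König certificate: {P1, P2, Q1} is a vertex cover of size 3 (every listed pair touches it), so no matching can be larger.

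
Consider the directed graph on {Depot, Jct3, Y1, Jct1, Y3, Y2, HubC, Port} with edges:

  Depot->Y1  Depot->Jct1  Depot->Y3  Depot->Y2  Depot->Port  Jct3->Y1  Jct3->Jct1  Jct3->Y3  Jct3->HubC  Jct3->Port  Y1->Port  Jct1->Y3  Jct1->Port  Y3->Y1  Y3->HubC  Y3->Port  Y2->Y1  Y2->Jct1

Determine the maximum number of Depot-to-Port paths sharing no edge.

4

Assign every edge capacity 1; by Menger, the answer equals the max flow.
Path Depot→Port (+1); total 1.
Path Depot→Y1→Port (+1); total 2.
Path Depot→Jct1→Port (+1); total 3.
Path Depot→Y3→Port (+1); total 4.
No residual Depot→Port path; max flow = 4.
Certifying cut of size 4: {Depot→Port, Jct1→Port, Y1→Port, Y3→Port}.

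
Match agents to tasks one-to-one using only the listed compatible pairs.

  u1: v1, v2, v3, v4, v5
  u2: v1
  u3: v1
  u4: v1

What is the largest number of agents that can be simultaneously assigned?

2

Unit-capacity flow: source→left, listed edges, right→sink; max matching = max flow.
Augmenting path u1→v1 (+1); matched 1.
Augmenting path u2→v1→u1→v2 (+1); matched 2.
No augmenting path remains; maximum matching = 2.
König certificate: {u1, v1} is a vertex cover of size 2 (every listed pair touches it), so no matching can be larger.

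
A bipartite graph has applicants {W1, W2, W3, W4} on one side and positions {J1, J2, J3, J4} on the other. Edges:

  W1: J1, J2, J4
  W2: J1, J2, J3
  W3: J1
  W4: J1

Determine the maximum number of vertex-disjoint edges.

Unit-capacity flow: source→left, listed edges, right→sink; max matching = max flow.
Augmenting path W1→J1 (+1); matched 1.
Augmenting path W2→J2 (+1); matched 2.
Augmenting path W3→J1→W1→J4 (+1); matched 3.
No augmenting path remains; maximum matching = 3.
König certificate: {W1, W2, J1} is a vertex cover of size 3 (every listed pair touches it), so no matching can be larger.

3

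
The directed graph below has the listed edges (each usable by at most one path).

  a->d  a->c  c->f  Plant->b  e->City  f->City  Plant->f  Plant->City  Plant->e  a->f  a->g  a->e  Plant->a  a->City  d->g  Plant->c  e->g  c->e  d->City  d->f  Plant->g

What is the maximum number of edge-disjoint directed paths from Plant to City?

4

Assign every edge capacity 1; by Menger, the answer equals the max flow.
Path Plant→City (+1); total 1.
Path Plant→a→City (+1); total 2.
Path Plant→e→City (+1); total 3.
Path Plant→f→City (+1); total 4.
No residual Plant→City path; max flow = 4.
Certifying cut of size 4: {Plant→City, Plant→a, e→City, f→City}.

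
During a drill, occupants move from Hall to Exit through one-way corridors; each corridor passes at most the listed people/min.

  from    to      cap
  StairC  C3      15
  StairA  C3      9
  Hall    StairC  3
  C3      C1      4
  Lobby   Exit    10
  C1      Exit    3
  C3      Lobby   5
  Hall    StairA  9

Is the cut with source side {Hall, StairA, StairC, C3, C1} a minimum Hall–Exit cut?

Yes — it is a minimum cut (capacity 8).

Given cut capacity: 5 + 3 = 8.
Augment Hall→StairA→C3→C1→Exit: bottleneck 3, flow now 3.
Augment Hall→StairA→C3→Lobby→Exit: bottleneck 5, flow now 8.
No augmenting path remains; maximum flow = 8.
Cut capacity 8 equals the max flow, so it is a minimum cut.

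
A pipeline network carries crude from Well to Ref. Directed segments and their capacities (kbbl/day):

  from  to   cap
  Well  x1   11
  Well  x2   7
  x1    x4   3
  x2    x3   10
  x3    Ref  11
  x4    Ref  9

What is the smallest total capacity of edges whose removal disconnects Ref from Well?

10

Augment Well→x1→x4→Ref: bottleneck 3, flow now 3.
Augment Well→x2→x3→Ref: bottleneck 7, flow now 10.
No augmenting path remains; maximum flow = 10.
By max-flow min-cut, the minimum cut capacity equals the max flow.
In the residual graph, reachable from Well: {Well, x1}.
Min-cut edges: Well→x2 (7), x1→x4 (3); capacity 7 + 3 = 10.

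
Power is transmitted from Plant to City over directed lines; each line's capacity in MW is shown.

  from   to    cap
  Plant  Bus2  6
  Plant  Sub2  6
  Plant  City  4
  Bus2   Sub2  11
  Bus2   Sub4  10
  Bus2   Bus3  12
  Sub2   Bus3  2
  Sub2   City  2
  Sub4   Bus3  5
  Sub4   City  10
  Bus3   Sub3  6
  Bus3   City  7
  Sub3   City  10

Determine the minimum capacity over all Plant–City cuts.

Augment Plant→City: bottleneck 4, flow now 4.
Augment Plant→Sub2→City: bottleneck 2, flow now 6.
Augment Plant→Bus2→Sub4→City: bottleneck 6, flow now 12.
Augment Plant→Sub2→Bus3→City: bottleneck 2, flow now 14.
No augmenting path remains; maximum flow = 14.
By max-flow min-cut, the minimum cut capacity equals the max flow.
In the residual graph, reachable from Plant: {Plant, Sub2}.
Min-cut edges: Plant→Bus2 (6), Plant→City (4), Sub2→Bus3 (2), Sub2→City (2); capacity 6 + 4 + 2 + 2 = 14.

14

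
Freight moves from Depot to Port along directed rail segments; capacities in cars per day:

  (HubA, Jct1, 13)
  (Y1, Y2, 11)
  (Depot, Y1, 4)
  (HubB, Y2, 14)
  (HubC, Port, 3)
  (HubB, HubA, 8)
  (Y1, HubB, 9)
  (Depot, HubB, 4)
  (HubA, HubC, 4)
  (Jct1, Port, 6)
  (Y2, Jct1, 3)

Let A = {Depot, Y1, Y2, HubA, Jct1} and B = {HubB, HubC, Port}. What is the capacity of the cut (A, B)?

23

Edges leaving {Depot, Y1, Y2, HubA, Jct1}: Depot→HubB (4), Y1→HubB (9), HubA→HubC (4), Jct1→Port (6).
Cut capacity = 4 + 9 + 4 + 6 = 23.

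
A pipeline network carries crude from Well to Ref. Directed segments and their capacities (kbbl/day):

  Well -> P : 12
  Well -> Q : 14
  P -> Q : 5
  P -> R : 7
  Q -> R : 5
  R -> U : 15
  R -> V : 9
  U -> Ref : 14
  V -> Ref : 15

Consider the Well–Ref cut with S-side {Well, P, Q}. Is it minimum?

Given cut capacity: 7 + 5 = 12.
Augment Well→P→R→U→Ref: bottleneck 7, flow now 7.
Augment Well→Q→R→U→Ref: bottleneck 5, flow now 12.
No augmenting path remains; maximum flow = 12.
Cut capacity 12 equals the max flow, so it is a minimum cut.

Yes — it is a minimum cut (capacity 12).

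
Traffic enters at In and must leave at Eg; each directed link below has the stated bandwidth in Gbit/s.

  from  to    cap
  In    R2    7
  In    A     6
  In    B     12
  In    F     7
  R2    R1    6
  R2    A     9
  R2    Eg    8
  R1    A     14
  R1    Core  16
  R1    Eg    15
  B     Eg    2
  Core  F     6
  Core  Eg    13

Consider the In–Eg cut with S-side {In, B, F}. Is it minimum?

No — its capacity is 15, but the minimum cut has capacity 9.

Given cut capacity: 7 + 6 + 2 = 15.
Augment In→R2→Eg: bottleneck 7, flow now 7.
Augment In→B→Eg: bottleneck 2, flow now 9.
No augmenting path remains; maximum flow = 9.
In the residual graph, reachable from In: {In, A, B, F}.
Min-cut edges: In→R2 (7), B→Eg (2); capacity 7 + 2 = 9.
Cut capacity 15 exceeds the max flow 9, so it is not minimum.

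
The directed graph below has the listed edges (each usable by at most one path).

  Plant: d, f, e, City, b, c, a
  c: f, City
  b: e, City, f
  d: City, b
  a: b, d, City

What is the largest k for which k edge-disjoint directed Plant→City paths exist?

Assign every edge capacity 1; by Menger, the answer equals the max flow.
Path Plant→City (+1); total 1.
Path Plant→a→City (+1); total 2.
Path Plant→b→City (+1); total 3.
Path Plant→c→City (+1); total 4.
Path Plant→d→City (+1); total 5.
No residual Plant→City path; max flow = 5.
Certifying cut of size 5: {Plant→City, Plant→a, Plant→b, Plant→c, Plant→d}.

5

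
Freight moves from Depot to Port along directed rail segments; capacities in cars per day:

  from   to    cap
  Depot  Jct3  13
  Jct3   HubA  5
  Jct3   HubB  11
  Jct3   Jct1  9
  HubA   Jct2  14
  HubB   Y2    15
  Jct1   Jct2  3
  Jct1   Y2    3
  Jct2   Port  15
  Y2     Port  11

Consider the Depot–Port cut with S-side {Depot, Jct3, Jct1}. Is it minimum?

Given cut capacity: 5 + 11 + 3 + 3 = 22.
Augment Depot→Jct3→HubA→Jct2→Port: bottleneck 5, flow now 5.
Augment Depot→Jct3→HubB→Y2→Port: bottleneck 8, flow now 13.
No augmenting path remains; maximum flow = 13.
In the residual graph, reachable from Depot: {Depot}.
Min-cut edges: Depot→Jct3 (13); capacity 13 = 13.
Cut capacity 22 exceeds the max flow 13, so it is not minimum.

No — its capacity is 22, but the minimum cut has capacity 13.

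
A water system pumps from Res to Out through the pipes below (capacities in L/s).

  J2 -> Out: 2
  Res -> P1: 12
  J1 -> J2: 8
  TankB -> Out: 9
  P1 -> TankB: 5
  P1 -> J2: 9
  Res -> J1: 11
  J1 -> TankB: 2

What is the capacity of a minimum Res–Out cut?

9

Augment Res→P1→J2→Out: bottleneck 2, flow now 2.
Augment Res→P1→TankB→Out: bottleneck 5, flow now 7.
Augment Res→J1→TankB→Out: bottleneck 2, flow now 9.
No augmenting path remains; maximum flow = 9.
By max-flow min-cut, the minimum cut capacity equals the max flow.
In the residual graph, reachable from Res: {Res, P1, J1, J2}.
Min-cut edges: P1→TankB (5), J1→TankB (2), J2→Out (2); capacity 5 + 2 + 2 = 9.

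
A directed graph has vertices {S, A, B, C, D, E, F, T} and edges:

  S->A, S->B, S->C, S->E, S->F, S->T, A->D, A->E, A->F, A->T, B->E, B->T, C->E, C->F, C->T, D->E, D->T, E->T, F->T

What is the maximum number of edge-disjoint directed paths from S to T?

6

Assign every edge capacity 1; by Menger, the answer equals the max flow.
Path S→T (+1); total 1.
Path S→A→T (+1); total 2.
Path S→B→T (+1); total 3.
Path S→C→T (+1); total 4.
Path S→E→T (+1); total 5.
Path S→F→T (+1); total 6.
No residual S→T path; max flow = 6.
Certifying cut of size 6: {S→A, S→B, S→C, S→E, S→F, S→T}.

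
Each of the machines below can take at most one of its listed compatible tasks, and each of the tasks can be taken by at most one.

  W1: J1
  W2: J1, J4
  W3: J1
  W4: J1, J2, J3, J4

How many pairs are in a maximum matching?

Unit-capacity flow: source→left, listed edges, right→sink; max matching = max flow.
Augmenting path W1→J1 (+1); matched 1.
Augmenting path W2→J4 (+1); matched 2.
Augmenting path W4→J2 (+1); matched 3.
No augmenting path remains; maximum matching = 3.
König certificate: {W2, W4, J1} is a vertex cover of size 3 (every listed pair touches it), so no matching can be larger.

3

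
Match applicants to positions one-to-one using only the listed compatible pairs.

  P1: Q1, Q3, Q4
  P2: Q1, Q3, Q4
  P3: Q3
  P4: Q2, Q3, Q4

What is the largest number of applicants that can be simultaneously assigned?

4

Unit-capacity flow: source→left, listed edges, right→sink; max matching = max flow.
Augmenting path P1→Q1 (+1); matched 1.
Augmenting path P2→Q3 (+1); matched 2.
Augmenting path P4→Q2 (+1); matched 3.
Augmenting path P3→Q3→P2→Q4 (+1); matched 4.
No augmenting path remains; maximum matching = 4.
König certificate: {P1, P2, P3, P4} is a vertex cover of size 4 (every listed pair touches it), so no matching can be larger.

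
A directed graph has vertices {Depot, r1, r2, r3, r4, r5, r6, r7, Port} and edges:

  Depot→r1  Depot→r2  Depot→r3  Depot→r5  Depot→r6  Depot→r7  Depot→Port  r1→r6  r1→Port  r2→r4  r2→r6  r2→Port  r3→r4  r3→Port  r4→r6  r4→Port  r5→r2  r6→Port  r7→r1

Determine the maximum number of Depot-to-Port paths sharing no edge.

Assign every edge capacity 1; by Menger, the answer equals the max flow.
Path Depot→Port (+1); total 1.
Path Depot→r1→Port (+1); total 2.
Path Depot→r2→Port (+1); total 3.
Path Depot→r3→Port (+1); total 4.
Path Depot→r6→Port (+1); total 5.
Path Depot→r5→r2→r4→Port (+1); total 6.
No residual Depot→Port path; max flow = 6.
Certifying cut of size 6: {Depot→Port, Depot→r2, Depot→r3, Depot→r5, r1→Port, r6→Port}.

6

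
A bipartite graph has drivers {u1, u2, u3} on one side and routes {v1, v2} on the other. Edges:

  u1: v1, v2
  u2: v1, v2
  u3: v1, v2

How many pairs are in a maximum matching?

2

Unit-capacity flow: source→left, listed edges, right→sink; max matching = max flow.
Augmenting path u1→v1 (+1); matched 1.
Augmenting path u2→v2 (+1); matched 2.
No augmenting path remains; maximum matching = 2.
König certificate: {v1, v2} is a vertex cover of size 2 (every listed pair touches it), so no matching can be larger.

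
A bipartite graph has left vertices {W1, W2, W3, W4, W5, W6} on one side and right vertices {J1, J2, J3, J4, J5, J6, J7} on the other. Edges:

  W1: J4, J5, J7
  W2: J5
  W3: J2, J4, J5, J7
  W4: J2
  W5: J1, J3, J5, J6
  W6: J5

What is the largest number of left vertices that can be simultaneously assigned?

Unit-capacity flow: source→left, listed edges, right→sink; max matching = max flow.
Augmenting path W1→J4 (+1); matched 1.
Augmenting path W2→J5 (+1); matched 2.
Augmenting path W3→J2 (+1); matched 3.
Augmenting path W5→J1 (+1); matched 4.
Augmenting path W4→J2→W3→J7 (+1); matched 5.
No augmenting path remains; maximum matching = 5.
König certificate: {W1, W3, W4, W5, J5} is a vertex cover of size 5 (every listed pair touches it), so no matching can be larger.

5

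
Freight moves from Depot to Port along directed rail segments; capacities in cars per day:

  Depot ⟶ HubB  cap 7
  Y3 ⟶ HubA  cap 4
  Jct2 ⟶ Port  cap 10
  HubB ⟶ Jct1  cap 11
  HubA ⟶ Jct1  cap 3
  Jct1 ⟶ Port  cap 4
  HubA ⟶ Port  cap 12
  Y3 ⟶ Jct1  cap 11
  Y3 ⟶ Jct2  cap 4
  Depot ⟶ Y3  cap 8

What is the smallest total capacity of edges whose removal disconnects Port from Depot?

Augment Depot→Y3→Jct2→Port: bottleneck 4, flow now 4.
Augment Depot→Y3→Jct1→Port: bottleneck 4, flow now 8.
Augment Depot→HubB→Jct1→Y3→HubA→Port: bottleneck 4, flow now 12. (uses reverse residual edge)
No augmenting path remains; maximum flow = 12.
By max-flow min-cut, the minimum cut capacity equals the max flow.
In the residual graph, reachable from Depot: {Depot, HubB, Jct1}.
Min-cut edges: Depot→Y3 (8), Jct1→Port (4); capacity 8 + 4 = 12.

12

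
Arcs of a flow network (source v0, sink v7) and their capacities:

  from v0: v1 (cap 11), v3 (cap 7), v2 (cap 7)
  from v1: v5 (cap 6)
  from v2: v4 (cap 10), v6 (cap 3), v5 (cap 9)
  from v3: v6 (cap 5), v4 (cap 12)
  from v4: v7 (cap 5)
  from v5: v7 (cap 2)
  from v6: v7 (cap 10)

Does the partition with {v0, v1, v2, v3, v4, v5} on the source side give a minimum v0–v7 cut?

Given cut capacity: 3 + 5 + 5 + 2 = 15.
Augment v0→v1→v5→v7: bottleneck 2, flow now 2.
Augment v0→v2→v4→v7: bottleneck 5, flow now 7.
Augment v0→v2→v6→v7: bottleneck 2, flow now 9.
Augment v0→v3→v6→v7: bottleneck 5, flow now 14.
Augment v0→v3→v4→v2→v6→v7: bottleneck 1, flow now 15. (uses reverse residual edge)
No augmenting path remains; maximum flow = 15.
Cut capacity 15 equals the max flow, so it is a minimum cut.

Yes — it is a minimum cut (capacity 15).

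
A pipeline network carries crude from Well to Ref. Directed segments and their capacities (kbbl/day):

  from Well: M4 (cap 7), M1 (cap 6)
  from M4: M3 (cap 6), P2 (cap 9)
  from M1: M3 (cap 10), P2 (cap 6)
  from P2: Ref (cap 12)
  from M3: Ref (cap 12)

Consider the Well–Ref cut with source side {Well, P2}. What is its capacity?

Edges leaving {Well, P2}: Well→M4 (7), Well→M1 (6), P2→Ref (12).
Cut capacity = 7 + 6 + 12 = 25.

25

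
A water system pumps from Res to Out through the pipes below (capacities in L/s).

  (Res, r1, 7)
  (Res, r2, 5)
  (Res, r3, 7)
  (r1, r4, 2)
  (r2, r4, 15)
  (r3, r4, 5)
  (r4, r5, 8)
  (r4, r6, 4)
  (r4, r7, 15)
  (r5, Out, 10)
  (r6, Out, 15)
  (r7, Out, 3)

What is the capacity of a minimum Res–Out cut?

12

Augment Res→r1→r4→r5→Out: bottleneck 2, flow now 2.
Augment Res→r2→r4→r5→Out: bottleneck 5, flow now 7.
Augment Res→r3→r4→r5→Out: bottleneck 1, flow now 8.
Augment Res→r3→r4→r6→Out: bottleneck 4, flow now 12.
No augmenting path remains; maximum flow = 12.
By max-flow min-cut, the minimum cut capacity equals the max flow.
In the residual graph, reachable from Res: {Res, r1, r3}.
Min-cut edges: Res→r2 (5), r1→r4 (2), r3→r4 (5); capacity 5 + 2 + 5 = 12.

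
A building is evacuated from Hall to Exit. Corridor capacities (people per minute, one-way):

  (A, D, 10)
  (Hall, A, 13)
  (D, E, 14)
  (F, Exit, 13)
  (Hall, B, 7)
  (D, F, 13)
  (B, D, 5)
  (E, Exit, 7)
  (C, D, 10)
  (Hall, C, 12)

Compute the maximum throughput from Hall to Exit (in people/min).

20

Augment Hall→A→D→E→Exit: bottleneck 7, flow now 7.
Augment Hall→A→D→F→Exit: bottleneck 3, flow now 10.
Augment Hall→B→D→F→Exit: bottleneck 5, flow now 15.
Augment Hall→C→D→F→Exit: bottleneck 5, flow now 20.
No augmenting path remains; maximum flow = 20.
In the residual graph, reachable from Hall: {Hall, A, B, C, D, E}.
Min-cut edges: D→F (13), E→Exit (7); capacity 13 + 7 = 20.
This cut is saturated, so no flow can exceed 20.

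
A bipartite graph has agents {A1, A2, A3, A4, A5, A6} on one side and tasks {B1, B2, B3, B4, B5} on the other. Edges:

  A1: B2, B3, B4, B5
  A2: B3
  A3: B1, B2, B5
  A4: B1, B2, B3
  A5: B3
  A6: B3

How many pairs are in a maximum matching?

Unit-capacity flow: source→left, listed edges, right→sink; max matching = max flow.
Augmenting path A1→B2 (+1); matched 1.
Augmenting path A2→B3 (+1); matched 2.
Augmenting path A3→B1 (+1); matched 3.
Augmenting path A4→B1→A3→B5 (+1); matched 4.
No augmenting path remains; maximum matching = 4.
König certificate: {A1, A3, A4, B3} is a vertex cover of size 4 (every listed pair touches it), so no matching can be larger.

4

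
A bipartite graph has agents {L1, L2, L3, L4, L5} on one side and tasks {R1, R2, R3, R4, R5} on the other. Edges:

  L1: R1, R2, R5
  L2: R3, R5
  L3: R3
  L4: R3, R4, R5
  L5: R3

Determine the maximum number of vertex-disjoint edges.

Unit-capacity flow: source→left, listed edges, right→sink; max matching = max flow.
Augmenting path L1→R1 (+1); matched 1.
Augmenting path L2→R3 (+1); matched 2.
Augmenting path L4→R4 (+1); matched 3.
Augmenting path L3→R3→L2→R5 (+1); matched 4.
No augmenting path remains; maximum matching = 4.
König certificate: {L1, L2, L4, R3} is a vertex cover of size 4 (every listed pair touches it), so no matching can be larger.

4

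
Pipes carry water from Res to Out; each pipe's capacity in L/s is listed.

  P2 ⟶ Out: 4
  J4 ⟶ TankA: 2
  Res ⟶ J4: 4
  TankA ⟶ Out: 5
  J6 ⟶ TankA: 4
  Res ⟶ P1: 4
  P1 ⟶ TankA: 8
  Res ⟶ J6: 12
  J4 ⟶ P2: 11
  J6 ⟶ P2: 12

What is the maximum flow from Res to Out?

Augment Res→P1→TankA→Out: bottleneck 4, flow now 4.
Augment Res→J4→P2→Out: bottleneck 4, flow now 8.
Augment Res→J6→TankA→Out: bottleneck 1, flow now 9.
No augmenting path remains; maximum flow = 9.
In the residual graph, reachable from Res: {Res, P1, J4, J6, P2, TankA}.
Min-cut edges: P2→Out (4), TankA→Out (5); capacity 4 + 5 = 9.
This cut is saturated, so no flow can exceed 9.

9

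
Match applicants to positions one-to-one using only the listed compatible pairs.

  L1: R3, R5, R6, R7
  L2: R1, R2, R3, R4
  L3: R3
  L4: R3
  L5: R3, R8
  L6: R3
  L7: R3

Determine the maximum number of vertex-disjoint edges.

Unit-capacity flow: source→left, listed edges, right→sink; max matching = max flow.
Augmenting path L1→R3 (+1); matched 1.
Augmenting path L2→R1 (+1); matched 2.
Augmenting path L5→R8 (+1); matched 3.
Augmenting path L3→R3→L1→R5 (+1); matched 4.
No augmenting path remains; maximum matching = 4.
König certificate: {L1, L2, L5, R3} is a vertex cover of size 4 (every listed pair touches it), so no matching can be larger.

4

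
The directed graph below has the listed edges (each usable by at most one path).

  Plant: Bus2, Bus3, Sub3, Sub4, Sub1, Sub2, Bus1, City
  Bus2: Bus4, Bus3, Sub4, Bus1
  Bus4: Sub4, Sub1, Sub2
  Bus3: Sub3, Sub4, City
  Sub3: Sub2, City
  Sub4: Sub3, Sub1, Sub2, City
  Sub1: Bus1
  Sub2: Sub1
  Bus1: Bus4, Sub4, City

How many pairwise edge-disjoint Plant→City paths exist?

Assign every edge capacity 1; by Menger, the answer equals the max flow.
Path Plant→City (+1); total 1.
Path Plant→Bus3→City (+1); total 2.
Path Plant→Sub3→City (+1); total 3.
Path Plant→Sub4→City (+1); total 4.
Path Plant→Bus1→City (+1); total 5.
No residual Plant→City path; max flow = 5.
Certifying cut of size 5: {Bus1→City, Bus3→City, Plant→City, Sub3→City, Sub4→City}.

5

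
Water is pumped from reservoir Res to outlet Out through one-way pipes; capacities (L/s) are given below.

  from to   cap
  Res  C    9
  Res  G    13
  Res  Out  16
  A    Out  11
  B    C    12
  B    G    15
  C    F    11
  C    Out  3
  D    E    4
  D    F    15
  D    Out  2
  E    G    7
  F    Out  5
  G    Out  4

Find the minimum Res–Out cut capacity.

28

Augment Res→Out: bottleneck 16, flow now 16.
Augment Res→C→Out: bottleneck 3, flow now 19.
Augment Res→G→Out: bottleneck 4, flow now 23.
Augment Res→C→F→Out: bottleneck 5, flow now 28.
No augmenting path remains; maximum flow = 28.
By max-flow min-cut, the minimum cut capacity equals the max flow.
In the residual graph, reachable from Res: {Res, C, F, G}.
Min-cut edges: Res→Out (16), C→Out (3), F→Out (5), G→Out (4); capacity 16 + 3 + 5 + 4 = 28.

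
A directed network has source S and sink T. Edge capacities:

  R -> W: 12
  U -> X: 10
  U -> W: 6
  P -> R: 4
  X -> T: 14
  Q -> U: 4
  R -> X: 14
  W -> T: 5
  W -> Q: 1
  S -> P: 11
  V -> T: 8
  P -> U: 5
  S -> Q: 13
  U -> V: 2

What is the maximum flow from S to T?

Augment S→P→R→W→T: bottleneck 4, flow now 4.
Augment S→P→U→V→T: bottleneck 2, flow now 6.
Augment S→P→U→W→T: bottleneck 1, flow now 7.
Augment S→P→U→X→T: bottleneck 2, flow now 9.
Augment S→Q→U→X→T: bottleneck 4, flow now 13.
No augmenting path remains; maximum flow = 13.
In the residual graph, reachable from S: {S, P, Q}.
Min-cut edges: P→R (4), P→U (5), Q→U (4); capacity 4 + 5 + 4 = 13.
This cut is saturated, so no flow can exceed 13.

13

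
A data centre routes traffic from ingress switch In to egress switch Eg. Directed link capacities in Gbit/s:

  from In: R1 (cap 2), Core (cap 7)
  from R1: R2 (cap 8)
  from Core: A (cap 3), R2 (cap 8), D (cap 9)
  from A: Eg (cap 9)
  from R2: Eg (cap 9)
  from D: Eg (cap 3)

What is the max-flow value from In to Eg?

Augment In→R1→R2→Eg: bottleneck 2, flow now 2.
Augment In→Core→A→Eg: bottleneck 3, flow now 5.
Augment In→Core→R2→Eg: bottleneck 4, flow now 9.
No augmenting path remains; maximum flow = 9.
In the residual graph, reachable from In: {In}.
Min-cut edges: In→R1 (2), In→Core (7); capacity 2 + 7 = 9.
This cut is saturated, so no flow can exceed 9.

9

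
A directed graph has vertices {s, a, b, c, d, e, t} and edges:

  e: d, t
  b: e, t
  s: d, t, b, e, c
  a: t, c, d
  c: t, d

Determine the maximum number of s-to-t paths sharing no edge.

Assign every edge capacity 1; by Menger, the answer equals the max flow.
Path s→t (+1); total 1.
Path s→b→t (+1); total 2.
Path s→c→t (+1); total 3.
Path s→e→t (+1); total 4.
No residual s→t path; max flow = 4.
Certifying cut of size 4: {s→b, s→c, s→e, s→t}.

4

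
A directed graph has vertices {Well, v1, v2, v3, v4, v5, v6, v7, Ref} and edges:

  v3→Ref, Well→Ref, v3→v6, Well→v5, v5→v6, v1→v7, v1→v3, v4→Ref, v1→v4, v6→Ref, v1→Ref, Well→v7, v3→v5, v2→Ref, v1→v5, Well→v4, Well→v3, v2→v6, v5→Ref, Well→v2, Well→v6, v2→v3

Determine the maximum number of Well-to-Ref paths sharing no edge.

6

Assign every edge capacity 1; by Menger, the answer equals the max flow.
Path Well→Ref (+1); total 1.
Path Well→v2→Ref (+1); total 2.
Path Well→v3→Ref (+1); total 3.
Path Well→v4→Ref (+1); total 4.
Path Well→v5→Ref (+1); total 5.
Path Well→v6→Ref (+1); total 6.
No residual Well→Ref path; max flow = 6.
Certifying cut of size 6: {Well→Ref, Well→v2, Well→v3, Well→v4, Well→v5, Well→v6}.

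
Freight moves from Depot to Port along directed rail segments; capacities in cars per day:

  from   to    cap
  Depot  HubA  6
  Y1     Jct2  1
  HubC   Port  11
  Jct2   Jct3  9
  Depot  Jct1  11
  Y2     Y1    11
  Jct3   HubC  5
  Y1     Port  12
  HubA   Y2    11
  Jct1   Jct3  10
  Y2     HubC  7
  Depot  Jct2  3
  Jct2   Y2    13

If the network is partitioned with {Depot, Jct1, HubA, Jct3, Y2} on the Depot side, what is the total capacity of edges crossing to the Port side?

26

Edges leaving {Depot, Jct1, HubA, Jct3, Y2}: Depot→Jct2 (3), Jct3→HubC (5), Y2→HubC (7), Y2→Y1 (11).
Cut capacity = 3 + 5 + 7 + 11 = 26.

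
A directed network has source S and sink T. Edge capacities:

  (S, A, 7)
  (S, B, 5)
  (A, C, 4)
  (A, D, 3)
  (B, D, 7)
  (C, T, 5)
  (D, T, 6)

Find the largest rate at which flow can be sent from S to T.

10

Augment S→A→C→T: bottleneck 4, flow now 4.
Augment S→A→D→T: bottleneck 3, flow now 7.
Augment S→B→D→T: bottleneck 3, flow now 10.
No augmenting path remains; maximum flow = 10.
In the residual graph, reachable from S: {S, A, B, D}.
Min-cut edges: A→C (4), D→T (6); capacity 4 + 6 = 10.
This cut is saturated, so no flow can exceed 10.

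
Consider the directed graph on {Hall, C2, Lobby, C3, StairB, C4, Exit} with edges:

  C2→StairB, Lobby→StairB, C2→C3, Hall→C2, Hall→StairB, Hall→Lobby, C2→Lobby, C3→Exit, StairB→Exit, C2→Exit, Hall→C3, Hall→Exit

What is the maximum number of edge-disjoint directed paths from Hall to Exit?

Assign every edge capacity 1; by Menger, the answer equals the max flow.
Path Hall→Exit (+1); total 1.
Path Hall→C2→Exit (+1); total 2.
Path Hall→C3→Exit (+1); total 3.
Path Hall→StairB→Exit (+1); total 4.
No residual Hall→Exit path; max flow = 4.
Certifying cut of size 4: {Hall→C2, Hall→C3, Hall→Exit, StairB→Exit}.

4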